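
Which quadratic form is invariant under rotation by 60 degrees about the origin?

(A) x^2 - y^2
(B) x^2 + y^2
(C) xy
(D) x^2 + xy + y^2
B

Rotation by 60 degrees sends (x, y) to (x/2 - sqrt(3)y/2, sqrt(3)x/2 + y/2).
Substitute the transformed coordinates into each option and compare with the original:
(A) x^2 - y^2  ->  (x/2 - sqrt(3)y/2)^2 - (sqrt(3)x/2 + y/2)^2 = -x^2/2 - sqrt(3)xy + y^2/2   [differs from x^2 - y^2: not invariant]
(B) x^2 + y^2  ->  (x/2 - sqrt(3)y/2)^2 + (sqrt(3)x/2 + y/2)^2 = x^2 + y^2   [equals x^2 + y^2: invariant]
(C) xy  ->  (x/2 - sqrt(3)y/2)(sqrt(3)x/2 + y/2) = sqrt(3)x^2/4 - xy/2 - sqrt(3)y^2/4   [differs from xy: not invariant]
(D) x^2 + xy + y^2  ->  (x/2 - sqrt(3)y/2)^2 + (x/2 - sqrt(3)y/2)(sqrt(3)x/2 + y/2) + (sqrt(3)x/2 + y/2)^2 = sqrt(3)x^2/4 + x^2 - xy/2 - sqrt(3)y^2/4 + y^2   [differs from x^2 + xy + y^2: not invariant]

Only option (B), x^2 + y^2, is unchanged by the transformation.
x^2 + y^2 is the squared distance from the origin, which rotations preserve.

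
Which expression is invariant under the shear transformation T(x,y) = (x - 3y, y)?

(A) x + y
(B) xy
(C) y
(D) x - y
C

Under the shear T(x,y) = (x - 3y, y):
Substitute the transformed coordinates into each option and compare with the original:
(A) x + y  ->  (x - 3y) + (y) = x - 2y   [differs from x + y: not invariant]
(B) xy  ->  (x - 3y)(y) = xy - 3y^2   [differs from xy: not invariant]
(C) y  ->  (y) = y   [equals y: invariant]
(D) x - y  ->  (x - 3y) - (y) = x - 4y   [differs from x - y: not invariant]

Only option (C), y, is unchanged by the transformation.
A horizontal shear moves points parallel to the x-axis, so the y-coordinate (and any function of y alone) is unchanged.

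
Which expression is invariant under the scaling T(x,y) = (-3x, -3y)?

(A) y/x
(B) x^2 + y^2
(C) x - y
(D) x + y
A

Under the uniform scaling T(x,y) = (-3x, -3y):
Substitute the transformed coordinates into each option and compare with the original:
(A) y/x  ->  (-3y)/(-3x) = y/x   [equals y/x: invariant]
(B) x^2 + y^2  ->  (-3x)^2 + (-3y)^2 = 9x^2 + 9y^2   [differs from x^2 + y^2: not invariant]
(C) x - y  ->  (-3x) - (-3y) = -3x + 3y   [differs from x - y: not invariant]
(D) x + y  ->  (-3x) + (-3y) = -3x - 3y   [differs from x + y: not invariant]

Only option (A), y/x, is unchanged by the transformation.
The common factor -3 cancels in a ratio of coordinates, while sums, products and sums of squares pick up factors of -3 or 9.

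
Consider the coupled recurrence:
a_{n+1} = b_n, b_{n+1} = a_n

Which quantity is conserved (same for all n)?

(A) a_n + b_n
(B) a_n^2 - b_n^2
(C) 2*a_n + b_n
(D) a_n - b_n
A

Replace a_n by a_{n+1} = b_n and b_n by b_{n+1} = a_n in each option and simplify:
(A) a_n + b_n  ->  (b_n) + (a_n) = a_n + b_n   [conserved]
(B) a_n^2 - b_n^2  ->  (b_n)^2 - (a_n)^2 = -a_n^2 + b_n^2   [not conserved]
(C) 2*a_n + b_n  ->  2*(b_n) + (a_n) = a_n + 2*b_n   [not conserved]
(D) a_n - b_n  ->  (b_n) - (a_n) = -a_n + b_n   [not conserved]

Only (A) a_n + b_n returns to itself after one step, so it is the conserved quantity.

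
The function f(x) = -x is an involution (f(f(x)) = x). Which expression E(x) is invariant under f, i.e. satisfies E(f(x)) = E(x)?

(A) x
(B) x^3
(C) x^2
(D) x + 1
C

Replace x by f(x) = -x in each option and simplify. As a quick numerical cross-check, also compare E(5) with E(f(5)) = E(-5).

(A) x  ->  (-x) = -x; check: E(5) = 5 but E(-5) = -5.   [not invariant]
(B) x^3  ->  (-x)^3 = -x^3; check: E(5) = 125 but E(-5) = -125.   [not invariant]
(C) x^2  ->  (-x)^2, which simplifies back to x^2; check: E(5) = 25, E(-5) = 25.   [invariant]
(D) x + 1  ->  (-x) + 1 = 1 - x; check: E(5) = 6 but E(-5) = -4.   [not invariant]

Only (C) is unchanged. E is symmetric under swapping x with f(x) = -x, which is exactly what an involution does.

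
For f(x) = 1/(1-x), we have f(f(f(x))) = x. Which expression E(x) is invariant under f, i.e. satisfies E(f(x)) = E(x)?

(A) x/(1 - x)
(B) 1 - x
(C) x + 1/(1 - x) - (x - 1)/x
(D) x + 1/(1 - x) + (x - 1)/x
D

Replace x by f(x) = 1/(1 - x) in each option and simplify. As a quick numerical cross-check, also compare E(3) with E(f(3)) = E(-1/2).

(A) x/(1 - x)  ->  (1/(1 - x))/(1 - (1/(1 - x))) = -1/x; check: E(3) = -3/2 but E(-1/2) = -1/3.   [not invariant]
(B) 1 - x  ->  1 - (1/(1 - x)) = x/(x - 1); check: E(3) = -2 but E(-1/2) = 3/2.   [not invariant]
(C) x + 1/(1 - x) - (x - 1)/x  ->  (1/(1 - x)) + 1/(1 - (1/(1 - x))) - ((1/(1 - x)) - 1)/(1/(1 - x)) = (x^2(1 - x) - x + (x - 1)^2)/(x(x - 1)); check: E(3) = 11/6 but E(-1/2) = -17/6.   [not invariant]
(D) x + 1/(1 - x) + (x - 1)/x  ->  (1/(1 - x)) + 1/(1 - (1/(1 - x))) + ((1/(1 - x)) - 1)/(1/(1 - x)), which simplifies back to x + 1/(1 - x) + (x - 1)/x; check: E(3) = 19/6, E(-1/2) = 19/6.   [invariant]

Only (D) is unchanged. Indeed f(f(x)) = 1/(1 - 1/(1-x)) = (1-x)/(-x) = (x-1)/x, so E(x) = x + f(x) + f(f(x)) is the sum over the whole 3-cycle; applying f just permutes the three terms cyclically (x -> f(x) -> f(f(x)) -> x), leaving the sum unchanged.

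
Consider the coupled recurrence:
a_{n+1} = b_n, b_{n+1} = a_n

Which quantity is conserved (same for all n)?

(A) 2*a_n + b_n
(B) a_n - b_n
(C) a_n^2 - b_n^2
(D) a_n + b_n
D

Replace a_n by a_{n+1} = b_n and b_n by b_{n+1} = a_n in each option and simplify:
(A) 2*a_n + b_n  ->  2*(b_n) + (a_n) = a_n + 2*b_n   [not conserved]
(B) a_n - b_n  ->  (b_n) - (a_n) = -a_n + b_n   [not conserved]
(C) a_n^2 - b_n^2  ->  (b_n)^2 - (a_n)^2 = -a_n^2 + b_n^2   [not conserved]
(D) a_n + b_n  ->  (b_n) + (a_n) = a_n + b_n   [conserved]

Only (D) a_n + b_n returns to itself after one step, so it is the conserved quantity.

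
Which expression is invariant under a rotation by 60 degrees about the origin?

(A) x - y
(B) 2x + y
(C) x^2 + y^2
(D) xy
C

A rotation by 60 degrees sends (x, y) to (x/2 - sqrt(3)y/2, sqrt(3)x/2 + y/2).
Substitute the transformed coordinates into each option and compare with the original:
(A) x - y  ->  (x/2 - sqrt(3)y/2) - (sqrt(3)x/2 + y/2) = -sqrt(3)x/2 + x/2 - sqrt(3)y/2 - y/2   [differs from x - y: not invariant]
(B) 2x + y  ->  2(x/2 - sqrt(3)y/2) + (sqrt(3)x/2 + y/2) = sqrt(3)x/2 + x - sqrt(3)y + y/2   [differs from 2x + y: not invariant]
(C) x^2 + y^2  ->  (x/2 - sqrt(3)y/2)^2 + (sqrt(3)x/2 + y/2)^2 = x^2 + y^2   [equals x^2 + y^2: invariant]
(D) xy  ->  (x/2 - sqrt(3)y/2)(sqrt(3)x/2 + y/2) = sqrt(3)x^2/4 - xy/2 - sqrt(3)y^2/4   [differs from xy: not invariant]

Only option (C), x^2 + y^2, is unchanged by the transformation.
Geometrically, x^2 + y^2 is the squared distance from the origin, which every rotation about the origin preserves.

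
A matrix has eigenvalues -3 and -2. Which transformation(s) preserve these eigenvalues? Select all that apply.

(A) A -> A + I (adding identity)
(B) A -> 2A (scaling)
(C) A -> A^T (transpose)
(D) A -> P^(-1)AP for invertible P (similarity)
C and D

Eigenvalues are preserved by:
1. Similarity transformations: A -> P^(-1)AP (same characteristic polynomial)
2. Transpose: A^T has the same eigenvalues as A

Eigenvalues are NOT preserved by:
- Adding identity: eigenvalues become -3+1, -2+1
- Scaling: eigenvalues become -6, -4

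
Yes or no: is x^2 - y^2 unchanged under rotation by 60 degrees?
No

Applying rotation by 60 degrees: x' = x*cos(60 degrees) - y*sin(60 degrees) = x/2 - sqrt(3)y/2, y' = x*sin(60 degrees) + y*cos(60 degrees) = sqrt(3)x/2 + y/2

Substituting into x^2 - y^2:
(x/2 - sqrt(3)y/2)^2 - (sqrt(3)x/2 + y/2)^2
= -x^2/2 - sqrt(3)xy + y^2/2

This differs from the original expression x^2 - y^2, so it is NOT invariant.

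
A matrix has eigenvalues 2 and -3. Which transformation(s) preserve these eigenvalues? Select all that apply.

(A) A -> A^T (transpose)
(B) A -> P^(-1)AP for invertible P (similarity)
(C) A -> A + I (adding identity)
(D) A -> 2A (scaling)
A and B

Eigenvalues are preserved by:
1. Similarity transformations: A -> P^(-1)AP (same characteristic polynomial)
2. Transpose: A^T has the same eigenvalues as A

Eigenvalues are NOT preserved by:
- Adding identity: eigenvalues become 2+1, -3+1
- Scaling: eigenvalues become 4, -6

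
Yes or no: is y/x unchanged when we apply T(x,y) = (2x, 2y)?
Yes

Substitute T(x,y) = (2x, 2y) into the expression and compare with the original.

Original: y/x
After applying T: (2y)/(2x) = y/x

This is identical to the original y/x, so the expression is invariant.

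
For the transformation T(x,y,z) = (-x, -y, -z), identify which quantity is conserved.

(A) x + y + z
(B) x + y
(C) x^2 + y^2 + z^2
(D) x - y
C

Apply T(x,y,z) = (-x, -y, -z) to each option, i.e. replace (x, y, z) by the transformed coordinates.
Substitute the transformed coordinates into each option and compare with the original:
(A) x + y + z  ->  (-x) + (-y) + (-z) = -x - y - z   [differs from x + y + z: not invariant]
(B) x + y  ->  (-x) + (-y) = -x - y   [differs from x + y: not invariant]
(C) x^2 + y^2 + z^2  ->  (-x)^2 + (-y)^2 + (-z)^2 = x^2 + y^2 + z^2   [equals x^2 + y^2 + z^2: invariant]
(D) x - y  ->  (-x) - (-y) = -x + y   [differs from x - y: not invariant]

Only option (C), x^2 + y^2 + z^2, is unchanged by the transformation.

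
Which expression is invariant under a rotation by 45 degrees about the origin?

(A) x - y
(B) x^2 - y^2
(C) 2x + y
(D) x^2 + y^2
D

A rotation by 45 degrees sends (x, y) to (sqrt(2)x/2 - sqrt(2)y/2, sqrt(2)x/2 + sqrt(2)y/2).
Substitute the transformed coordinates into each option and compare with the original:
(A) x - y  ->  (sqrt(2)x/2 - sqrt(2)y/2) - (sqrt(2)x/2 + sqrt(2)y/2) = -sqrt(2)y   [differs from x - y: not invariant]
(B) x^2 - y^2  ->  (sqrt(2)x/2 - sqrt(2)y/2)^2 - (sqrt(2)x/2 + sqrt(2)y/2)^2 = -2xy   [differs from x^2 - y^2: not invariant]
(C) 2x + y  ->  2(sqrt(2)x/2 - sqrt(2)y/2) + (sqrt(2)x/2 + sqrt(2)y/2) = 3sqrt(2)x/2 - sqrt(2)y/2   [differs from 2x + y: not invariant]
(D) x^2 + y^2  ->  (sqrt(2)x/2 - sqrt(2)y/2)^2 + (sqrt(2)x/2 + sqrt(2)y/2)^2 = x^2 + y^2   [equals x^2 + y^2: invariant]

Only option (D), x^2 + y^2, is unchanged by the transformation.
Geometrically, x^2 + y^2 is the squared distance from the origin, which every rotation about the origin preserves.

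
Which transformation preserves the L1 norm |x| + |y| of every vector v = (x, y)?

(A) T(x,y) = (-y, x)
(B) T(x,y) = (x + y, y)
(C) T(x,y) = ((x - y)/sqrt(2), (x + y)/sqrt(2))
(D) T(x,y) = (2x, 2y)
A

A transformation preserves a norm if ||T(v)|| = ||v|| for every v; a single vector where the norm changes rules an option out.

(A) T(x,y) = (-y, x): preserves the norm -- it only permutes the coordinates and/or flips signs, which leaves |x| + |y| unchanged.
(B) T(x,y) = (x + y, y): v = (0, 1) has norm |0| + |1| = 1, but T(v) = (1, 1) has norm 2 -- not preserved.
(C) T(x,y) = ((x - y)/sqrt(2), (x + y)/sqrt(2)): v = (1, 0) has norm |1| + |0| = 1, but T(v) = (sqrt(2)/2, sqrt(2)/2) has norm sqrt(2) -- not preserved.
(D) T(x,y) = (2x, 2y): v = (1, 0) has norm |1| + |0| = 1, but T(v) = (2, 0) has norm 2 -- not preserved.

Therefore the answer is (A).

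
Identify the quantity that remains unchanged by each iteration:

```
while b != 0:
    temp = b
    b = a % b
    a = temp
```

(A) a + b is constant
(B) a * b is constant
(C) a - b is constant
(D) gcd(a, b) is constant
D

A loop invariant must hold before the first iteration and be re-established by every execution of the body.

(D) gcd(a, b) is constant: One iteration replaces (a, b) by (b, a mod b). Since a mod b = a - q*b for an integer q, any common divisor of a and b divides b and a mod b, and conversely; hence gcd(b, a mod b) = gcd(a, b). For instance (26, 8) -> (8, 2) keeps gcd = 2. At exit b = 0 and a = gcd of the original inputs.

The other options fail:
(A) a + b is constant: e.g. (a, b) = (26, 8) -> (8, 2): the sum goes from 34 to 10.
(B) a * b is constant: e.g. (a, b) = (26, 8) -> (8, 2): the product goes from 208 to 16.
(C) a - b is constant: e.g. (a, b) = (26, 8) -> (8, 2): the difference goes from 18 to 6.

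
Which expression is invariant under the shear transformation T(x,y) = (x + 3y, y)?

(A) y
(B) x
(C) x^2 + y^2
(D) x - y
A

Under the shear T(x,y) = (x + 3y, y):
Substitute the transformed coordinates into each option and compare with the original:
(A) y  ->  (y) = y   [equals y: invariant]
(B) x  ->  (x + 3y) = x + 3y   [differs from x: not invariant]
(C) x^2 + y^2  ->  (x + 3y)^2 + (y)^2 = x^2 + 6xy + 10y^2   [differs from x^2 + y^2: not invariant]
(D) x - y  ->  (x + 3y) - (y) = x + 2y   [differs from x - y: not invariant]

Only option (A), y, is unchanged by the transformation.
A horizontal shear moves points parallel to the x-axis, so the y-coordinate (and any function of y alone) is unchanged.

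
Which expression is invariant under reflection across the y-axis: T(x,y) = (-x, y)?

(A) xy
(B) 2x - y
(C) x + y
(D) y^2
D

The map is reflection across the y-axis: T(x,y) = (-x, y).
Substitute the transformed coordinates into each option and compare with the original:
(A) xy  ->  (-x)(y) = -xy   [differs from xy: not invariant]
(B) 2x - y  ->  2(-x) - (y) = -2x - y   [differs from 2x - y: not invariant]
(C) x + y  ->  (-x) + (y) = -x + y   [differs from x + y: not invariant]
(D) y^2  ->  (y)^2 = y^2   [equals y^2: invariant]

Only option (D), y^2, is unchanged by the transformation.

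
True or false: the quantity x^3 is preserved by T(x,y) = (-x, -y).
False

Substitute T(x,y) = (-x, -y) into the expression and compare with the original.

Original: x^3
After applying T: (-x)^3 = -x^3

This differs from the original x^3 (difference: -2x^3), so the expression is NOT invariant.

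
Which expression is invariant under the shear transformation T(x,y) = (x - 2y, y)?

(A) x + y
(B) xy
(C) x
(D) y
D

Under the shear T(x,y) = (x - 2y, y):
Substitute the transformed coordinates into each option and compare with the original:
(A) x + y  ->  (x - 2y) + (y) = x - y   [differs from x + y: not invariant]
(B) xy  ->  (x - 2y)(y) = xy - 2y^2   [differs from xy: not invariant]
(C) x  ->  (x - 2y) = x - 2y   [differs from x: not invariant]
(D) y  ->  (y) = y   [equals y: invariant]

Only option (D), y, is unchanged by the transformation.
A horizontal shear moves points parallel to the x-axis, so the y-coordinate (and any function of y alone) is unchanged.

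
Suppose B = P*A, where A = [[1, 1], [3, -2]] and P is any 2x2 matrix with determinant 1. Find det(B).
-5

By the multiplicative property of determinants, det(B) = det(P*A) = det(P) * det(A) = det(A),
so the determinant is invariant under multiplication by any determinant-1 matrix; we just need det(A).

det(A) = (1)(-2) - (1)(3) = -2 - 3 = -5

Therefore det(B) = 1 * (-5) = -5.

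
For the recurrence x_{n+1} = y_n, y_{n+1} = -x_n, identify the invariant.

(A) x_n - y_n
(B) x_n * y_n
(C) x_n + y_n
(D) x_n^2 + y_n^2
D

For the recurrence x_{n+1} = y_n, y_{n+1} = -x_n:

x_{n+1}^2 + y_{n+1}^2 = y_n^2 + (-x_n)^2 = x_n^2 + y_n^2
The sum of squares is conserved (like energy in a harmonic oscillator).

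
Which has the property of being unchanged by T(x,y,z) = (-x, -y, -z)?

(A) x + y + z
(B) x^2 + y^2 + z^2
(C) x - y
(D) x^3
B

Apply T(x,y,z) = (-x, -y, -z) to each option, i.e. replace (x, y, z) by the transformed coordinates.
Substitute the transformed coordinates into each option and compare with the original:
(A) x + y + z  ->  (-x) + (-y) + (-z) = -x - y - z   [differs from x + y + z: not invariant]
(B) x^2 + y^2 + z^2  ->  (-x)^2 + (-y)^2 + (-z)^2 = x^2 + y^2 + z^2   [equals x^2 + y^2 + z^2: invariant]
(C) x - y  ->  (-x) - (-y) = -x + y   [differs from x - y: not invariant]
(D) x^3  ->  (-x)^3 = -x^3   [differs from x^3: not invariant]

Only option (B), x^2 + y^2 + z^2, is unchanged by the transformation.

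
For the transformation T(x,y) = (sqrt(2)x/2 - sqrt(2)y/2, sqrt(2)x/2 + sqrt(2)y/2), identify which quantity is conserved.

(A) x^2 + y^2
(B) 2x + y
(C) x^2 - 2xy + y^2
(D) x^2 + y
A

An expression E(x,y) is invariant under T if E(T(x,y)) = E(x,y). Here T(x,y) = (sqrt(2)x/2 - sqrt(2)y/2, sqrt(2)x/2 + sqrt(2)y/2).
Substitute the transformed coordinates into each option and compare with the original:
(A) x^2 + y^2  ->  (sqrt(2)x/2 - sqrt(2)y/2)^2 + (sqrt(2)x/2 + sqrt(2)y/2)^2 = x^2 + y^2   [equals x^2 + y^2: invariant]
(B) 2x + y  ->  2(sqrt(2)x/2 - sqrt(2)y/2) + (sqrt(2)x/2 + sqrt(2)y/2) = 3sqrt(2)x/2 - sqrt(2)y/2   [differs from 2x + y: not invariant]
(C) x^2 - 2xy + y^2  ->  (sqrt(2)x/2 - sqrt(2)y/2)^2 - 2(sqrt(2)x/2 - sqrt(2)y/2)(sqrt(2)x/2 + sqrt(2)y/2) + (sqrt(2)x/2 + sqrt(2)y/2)^2 = 2y^2   [differs from x^2 - 2xy + y^2: not invariant]
(D) x^2 + y  ->  (sqrt(2)x/2 - sqrt(2)y/2)^2 + (sqrt(2)x/2 + sqrt(2)y/2) = x^2/2 - xy + sqrt(2)x/2 + y^2/2 + sqrt(2)y/2   [differs from x^2 + y: not invariant]

Only option (A), x^2 + y^2, is unchanged by the transformation.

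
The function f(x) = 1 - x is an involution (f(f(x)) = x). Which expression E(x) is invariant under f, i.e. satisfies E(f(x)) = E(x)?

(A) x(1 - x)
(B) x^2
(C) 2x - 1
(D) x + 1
A

Replace x by f(x) = 1 - x in each option and simplify. As a quick numerical cross-check, also compare E(3) with E(f(3)) = E(-2).

(A) x(1 - x)  ->  (1 - x)(1 - (1 - x)), which simplifies back to x(1 - x); check: E(3) = -6, E(-2) = -6.   [invariant]
(B) x^2  ->  (1 - x)^2 = (x - 1)^2; check: E(3) = 9 but E(-2) = 4.   [not invariant]
(C) 2x - 1  ->  2(1 - x) - 1 = 1 - 2x; check: E(3) = 5 but E(-2) = -5.   [not invariant]
(D) x + 1  ->  (1 - x) + 1 = 2 - x; check: E(3) = 4 but E(-2) = -1.   [not invariant]

Only (A) is unchanged. E is symmetric under swapping x with f(x) = 1 - x, which is exactly what an involution does.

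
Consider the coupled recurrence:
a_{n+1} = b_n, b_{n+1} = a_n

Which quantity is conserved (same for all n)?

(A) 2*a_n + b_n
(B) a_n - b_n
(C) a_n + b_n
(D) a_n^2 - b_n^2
C

Replace a_n by a_{n+1} = b_n and b_n by b_{n+1} = a_n in each option and simplify:
(A) 2*a_n + b_n  ->  2*(b_n) + (a_n) = a_n + 2*b_n   [not conserved]
(B) a_n - b_n  ->  (b_n) - (a_n) = -a_n + b_n   [not conserved]
(C) a_n + b_n  ->  (b_n) + (a_n) = a_n + b_n   [conserved]
(D) a_n^2 - b_n^2  ->  (b_n)^2 - (a_n)^2 = -a_n^2 + b_n^2   [not conserved]

Only (C) a_n + b_n returns to itself after one step, so it is the conserved quantity.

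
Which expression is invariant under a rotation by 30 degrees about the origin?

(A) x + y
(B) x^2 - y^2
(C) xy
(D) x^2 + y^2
D

A rotation by 30 degrees sends (x, y) to (sqrt(3)x/2 - y/2, x/2 + sqrt(3)y/2).
Substitute the transformed coordinates into each option and compare with the original:
(A) x + y  ->  (sqrt(3)x/2 - y/2) + (x/2 + sqrt(3)y/2) = x/2 + sqrt(3)x/2 - y/2 + sqrt(3)y/2   [differs from x + y: not invariant]
(B) x^2 - y^2  ->  (sqrt(3)x/2 - y/2)^2 - (x/2 + sqrt(3)y/2)^2 = x^2/2 - sqrt(3)xy - y^2/2   [differs from x^2 - y^2: not invariant]
(C) xy  ->  (sqrt(3)x/2 - y/2)(x/2 + sqrt(3)y/2) = sqrt(3)x^2/4 + xy/2 - sqrt(3)y^2/4   [differs from xy: not invariant]
(D) x^2 + y^2  ->  (sqrt(3)x/2 - y/2)^2 + (x/2 + sqrt(3)y/2)^2 = x^2 + y^2   [equals x^2 + y^2: invariant]

Only option (D), x^2 + y^2, is unchanged by the transformation.
Geometrically, x^2 + y^2 is the squared distance from the origin, which every rotation about the origin preserves.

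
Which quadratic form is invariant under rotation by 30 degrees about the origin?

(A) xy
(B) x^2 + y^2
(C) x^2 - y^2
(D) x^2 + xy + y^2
B

Rotation by 30 degrees sends (x, y) to (sqrt(3)x/2 - y/2, x/2 + sqrt(3)y/2).
Substitute the transformed coordinates into each option and compare with the original:
(A) xy  ->  (sqrt(3)x/2 - y/2)(x/2 + sqrt(3)y/2) = sqrt(3)x^2/4 + xy/2 - sqrt(3)y^2/4   [differs from xy: not invariant]
(B) x^2 + y^2  ->  (sqrt(3)x/2 - y/2)^2 + (x/2 + sqrt(3)y/2)^2 = x^2 + y^2   [equals x^2 + y^2: invariant]
(C) x^2 - y^2  ->  (sqrt(3)x/2 - y/2)^2 - (x/2 + sqrt(3)y/2)^2 = x^2/2 - sqrt(3)xy - y^2/2   [differs from x^2 - y^2: not invariant]
(D) x^2 + xy + y^2  ->  (sqrt(3)x/2 - y/2)^2 + (sqrt(3)x/2 - y/2)(x/2 + sqrt(3)y/2) + (x/2 + sqrt(3)y/2)^2 = sqrt(3)x^2/4 + x^2 + xy/2 - sqrt(3)y^2/4 + y^2   [differs from x^2 + xy + y^2: not invariant]

Only option (B), x^2 + y^2, is unchanged by the transformation.
x^2 + y^2 is the squared distance from the origin, which rotations preserve.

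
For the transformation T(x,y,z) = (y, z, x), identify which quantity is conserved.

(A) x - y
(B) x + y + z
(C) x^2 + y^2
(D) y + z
B

Apply T(x,y,z) = (y, z, x) to each option, i.e. replace (x, y, z) by the transformed coordinates.
Substitute the transformed coordinates into each option and compare with the original:
(A) x - y  ->  (y) - (z) = y - z   [differs from x - y: not invariant]
(B) x + y + z  ->  (y) + (z) + (x) = x + y + z   [equals x + y + z: invariant]
(C) x^2 + y^2  ->  (y)^2 + (z)^2 = y^2 + z^2   [differs from x^2 + y^2: not invariant]
(D) y + z  ->  (z) + (x) = x + z   [differs from y + z: not invariant]

Only option (B), x + y + z, is unchanged by the transformation.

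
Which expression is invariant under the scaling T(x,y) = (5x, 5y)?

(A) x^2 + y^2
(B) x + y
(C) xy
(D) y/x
D

Under the uniform scaling T(x,y) = (5x, 5y):
Substitute the transformed coordinates into each option and compare with the original:
(A) x^2 + y^2  ->  (5x)^2 + (5y)^2 = 25x^2 + 25y^2   [differs from x^2 + y^2: not invariant]
(B) x + y  ->  (5x) + (5y) = 5x + 5y   [differs from x + y: not invariant]
(C) xy  ->  (5x)(5y) = 25xy   [differs from xy: not invariant]
(D) y/x  ->  (5y)/(5x) = y/x   [equals y/x: invariant]

Only option (D), y/x, is unchanged by the transformation.
The common factor 5 cancels in a ratio of coordinates, while sums, products and sums of squares pick up factors of 5 or 25.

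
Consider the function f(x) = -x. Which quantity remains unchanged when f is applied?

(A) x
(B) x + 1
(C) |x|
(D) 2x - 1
C

For f(x) = -x:
Applying f replaces x by -x. Since |-x| = |x|, the absolute value is unchanged by f, whereas x -> -x, 2x - 1 -> -2x - 1 and x + 1 -> -x + 1 all change.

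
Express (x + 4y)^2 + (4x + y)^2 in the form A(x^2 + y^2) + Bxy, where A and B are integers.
17(x^2 + y^2) + 16xy

Expanding: (x + 4y)^2 = x^2 + 8xy + 16y^2
(4x + y)^2 = 16x^2 + 8xy + y^2
Sum = (1+16)(x^2+y^2) + 16xy = 17(x^2 + y^2) + 16xy
This is symmetric in x and y.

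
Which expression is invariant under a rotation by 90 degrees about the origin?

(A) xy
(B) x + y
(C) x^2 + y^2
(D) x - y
C

A rotation by 90 degrees sends (x, y) to (-y, x).
Substitute the transformed coordinates into each option and compare with the original:
(A) xy  ->  (-y)(x) = -xy   [differs from xy: not invariant]
(B) x + y  ->  (-y) + (x) = x - y   [differs from x + y: not invariant]
(C) x^2 + y^2  ->  (-y)^2 + (x)^2 = x^2 + y^2   [equals x^2 + y^2: invariant]
(D) x - y  ->  (-y) - (x) = -x - y   [differs from x - y: not invariant]

Only option (C), x^2 + y^2, is unchanged by the transformation.
Geometrically, x^2 + y^2 is the squared distance from the origin, which every rotation about the origin preserves.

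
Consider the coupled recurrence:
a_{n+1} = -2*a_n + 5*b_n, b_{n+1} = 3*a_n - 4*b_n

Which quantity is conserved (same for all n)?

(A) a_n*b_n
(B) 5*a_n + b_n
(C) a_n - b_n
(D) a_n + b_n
D

Replace a_n by a_{n+1} = -2*a_n + 5*b_n and b_n by b_{n+1} = 3*a_n - 4*b_n in each option and simplify:
(A) a_n*b_n  ->  (-2*a_n + 5*b_n)*(3*a_n - 4*b_n) = -6*a_n^2 + 23*a_n*b_n - 20*b_n^2   [not conserved]
(B) 5*a_n + b_n  ->  5*(-2*a_n + 5*b_n) + (3*a_n - 4*b_n) = -7*a_n + 21*b_n   [not conserved]
(C) a_n - b_n  ->  (-2*a_n + 5*b_n) - (3*a_n - 4*b_n) = -5*a_n + 9*b_n   [not conserved]
(D) a_n + b_n  ->  (-2*a_n + 5*b_n) + (3*a_n - 4*b_n) = a_n + b_n   [conserved]

Only (D) a_n + b_n returns to itself after one step, so it is the conserved quantity.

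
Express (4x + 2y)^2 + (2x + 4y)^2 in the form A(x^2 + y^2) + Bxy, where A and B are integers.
20(x^2 + y^2) + 32xy

Expanding: (4x + 2y)^2 = 16x^2 + 16xy + 4y^2
(2x + 4y)^2 = 4x^2 + 16xy + 16y^2
Sum = (16+4)(x^2+y^2) + 32xy = 20(x^2 + y^2) + 32xy
This is symmetric in x and y.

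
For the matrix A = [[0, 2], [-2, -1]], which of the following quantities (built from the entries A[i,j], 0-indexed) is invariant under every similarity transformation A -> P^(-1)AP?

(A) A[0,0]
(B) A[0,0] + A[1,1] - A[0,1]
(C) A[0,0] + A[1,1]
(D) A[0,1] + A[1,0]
C

A[0,0] + A[1,1] is the trace of A. By the cyclic property of the trace, tr(P^(-1)AP) = tr(APP^(-1)) = tr(A), so it is the same for every matrix similar to A.

The other combinations are not similarity invariants. For example, take P = [[1, -1], [0, 1]] (det P = 1), so P^(-1) = [[1, 1], [0, 1]] and
B = P^(-1)AP = [[-2, 3], [-2, 1]].
Evaluating each option on A and on B:
(A) A[0,0]: 0 for A, -2 for B -> changes
(B) A[0,0] + A[1,1] - A[0,1]: -3 for A, -4 for B -> changes
(C) A[0,0] + A[1,1]: -1 for A, -1 for B -> unchanged
(D) A[0,1] + A[1,0]: 0 for A, 1 for B -> changes

Only (C) A[0,0] + A[1,1] = -1 survives (and it does so for every P, not just this one), so it is the invariant.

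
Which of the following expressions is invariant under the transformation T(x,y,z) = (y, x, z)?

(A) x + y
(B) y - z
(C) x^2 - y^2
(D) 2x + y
A

Apply T(x,y,z) = (y, x, z) to each option, i.e. replace (x, y, z) by the transformed coordinates.
Substitute the transformed coordinates into each option and compare with the original:
(A) x + y  ->  (y) + (x) = x + y   [equals x + y: invariant]
(B) y - z  ->  (x) - (z) = x - z   [differs from y - z: not invariant]
(C) x^2 - y^2  ->  (y)^2 - (x)^2 = -x^2 + y^2   [differs from x^2 - y^2: not invariant]
(D) 2x + y  ->  2(y) + (x) = x + 2y   [differs from 2x + y: not invariant]

Only option (A), x + y, is unchanged by the transformation.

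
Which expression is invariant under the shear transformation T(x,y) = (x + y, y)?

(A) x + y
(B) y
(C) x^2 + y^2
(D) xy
B

Under the shear T(x,y) = (x + y, y):
Substitute the transformed coordinates into each option and compare with the original:
(A) x + y  ->  (x + y) + (y) = x + 2y   [differs from x + y: not invariant]
(B) y  ->  (y) = y   [equals y: invariant]
(C) x^2 + y^2  ->  (x + y)^2 + (y)^2 = x^2 + 2xy + 2y^2   [differs from x^2 + y^2: not invariant]
(D) xy  ->  (x + y)(y) = xy + y^2   [differs from xy: not invariant]

Only option (B), y, is unchanged by the transformation.
A horizontal shear moves points parallel to the x-axis, so the y-coordinate (and any function of y alone) is unchanged.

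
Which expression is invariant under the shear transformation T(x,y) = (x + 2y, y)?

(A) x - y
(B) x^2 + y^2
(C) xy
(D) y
D

Under the shear T(x,y) = (x + 2y, y):
Substitute the transformed coordinates into each option and compare with the original:
(A) x - y  ->  (x + 2y) - (y) = x + y   [differs from x - y: not invariant]
(B) x^2 + y^2  ->  (x + 2y)^2 + (y)^2 = x^2 + 4xy + 5y^2   [differs from x^2 + y^2: not invariant]
(C) xy  ->  (x + 2y)(y) = xy + 2y^2   [differs from xy: not invariant]
(D) y  ->  (y) = y   [equals y: invariant]

Only option (D), y, is unchanged by the transformation.
A horizontal shear moves points parallel to the x-axis, so the y-coordinate (and any function of y alone) is unchanged.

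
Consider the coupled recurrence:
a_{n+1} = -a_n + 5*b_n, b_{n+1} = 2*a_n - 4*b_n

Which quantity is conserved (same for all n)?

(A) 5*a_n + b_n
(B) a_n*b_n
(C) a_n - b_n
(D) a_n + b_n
D

Replace a_n by a_{n+1} = -a_n + 5*b_n and b_n by b_{n+1} = 2*a_n - 4*b_n in each option and simplify:
(A) 5*a_n + b_n  ->  5*(-a_n + 5*b_n) + (2*a_n - 4*b_n) = -3*a_n + 21*b_n   [not conserved]
(B) a_n*b_n  ->  (-a_n + 5*b_n)*(2*a_n - 4*b_n) = -2*a_n^2 + 14*a_n*b_n - 20*b_n^2   [not conserved]
(C) a_n - b_n  ->  (-a_n + 5*b_n) - (2*a_n - 4*b_n) = -3*a_n + 9*b_n   [not conserved]
(D) a_n + b_n  ->  (-a_n + 5*b_n) + (2*a_n - 4*b_n) = a_n + b_n   [conserved]

Only (D) a_n + b_n returns to itself after one step, so it is the conserved quantity.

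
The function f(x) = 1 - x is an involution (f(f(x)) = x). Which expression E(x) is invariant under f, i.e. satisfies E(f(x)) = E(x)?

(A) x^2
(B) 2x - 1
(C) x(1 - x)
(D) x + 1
C

Replace x by f(x) = 1 - x in each option and simplify. As a quick numerical cross-check, also compare E(3) with E(f(3)) = E(-2).

(A) x^2  ->  (1 - x)^2 = (x - 1)^2; check: E(3) = 9 but E(-2) = 4.   [not invariant]
(B) 2x - 1  ->  2(1 - x) - 1 = 1 - 2x; check: E(3) = 5 but E(-2) = -5.   [not invariant]
(C) x(1 - x)  ->  (1 - x)(1 - (1 - x)), which simplifies back to x(1 - x); check: E(3) = -6, E(-2) = -6.   [invariant]
(D) x + 1  ->  (1 - x) + 1 = 2 - x; check: E(3) = 4 but E(-2) = -1.   [not invariant]

Only (C) is unchanged. E is symmetric under swapping x with f(x) = 1 - x, which is exactly what an involution does.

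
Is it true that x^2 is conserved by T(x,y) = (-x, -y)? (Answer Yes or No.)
Yes

Substitute T(x,y) = (-x, -y) into the expression and compare with the original.

Original: x^2
After applying T: (-x)^2 = x^2

This is identical to the original x^2, so the expression is invariant.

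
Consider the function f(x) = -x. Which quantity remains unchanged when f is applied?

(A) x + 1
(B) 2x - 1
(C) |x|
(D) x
C

For f(x) = -x:
Applying f replaces x by -x. Since |-x| = |x|, the absolute value is unchanged by f, whereas x -> -x, 2x - 1 -> -2x - 1 and x + 1 -> -x + 1 all change.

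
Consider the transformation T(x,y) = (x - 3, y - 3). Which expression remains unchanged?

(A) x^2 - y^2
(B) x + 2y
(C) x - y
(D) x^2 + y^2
C

An expression E(x,y) is invariant under T if E(T(x,y)) = E(x,y). Here T(x,y) = (x - 3, y - 3).
Substitute the transformed coordinates into each option and compare with the original:
(A) x^2 - y^2  ->  (x - 3)^2 - (y - 3)^2 = x^2 - 6x - y^2 + 6y   [differs from x^2 - y^2: not invariant]
(B) x + 2y  ->  (x - 3) + 2(y - 3) = x + 2y - 9   [differs from x + 2y: not invariant]
(C) x - y  ->  (x - 3) - (y - 3) = x - y   [equals x - y: invariant]
(D) x^2 + y^2  ->  (x - 3)^2 + (y - 3)^2 = x^2 - 6x + y^2 - 6y + 18   [differs from x^2 + y^2: not invariant]

Only option (C), x - y, is unchanged by the transformation.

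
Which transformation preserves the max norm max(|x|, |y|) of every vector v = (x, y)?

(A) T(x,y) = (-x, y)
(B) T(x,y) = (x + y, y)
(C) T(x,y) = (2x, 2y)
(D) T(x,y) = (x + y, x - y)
A

A transformation preserves a norm if ||T(v)|| = ||v|| for every v; a single vector where the norm changes rules an option out.

(A) T(x,y) = (-x, y): preserves the norm -- it only permutes the coordinates and/or flips signs, which leaves max(|x|, |y|) unchanged.
(B) T(x,y) = (x + y, y): v = (1, 1) has norm max(|1|, |1|) = 1, but T(v) = (2, 1) has norm 2 -- not preserved.
(C) T(x,y) = (2x, 2y): v = (1, 0) has norm max(|1|, |0|) = 1, but T(v) = (2, 0) has norm 2 -- not preserved.
(D) T(x,y) = (x + y, x - y): v = (1, 1) has norm max(|1|, |1|) = 1, but T(v) = (2, 0) has norm 2 -- not preserved.

Therefore the answer is (A).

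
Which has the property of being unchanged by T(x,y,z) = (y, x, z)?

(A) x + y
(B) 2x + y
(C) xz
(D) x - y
A

Apply T(x,y,z) = (y, x, z) to each option, i.e. replace (x, y, z) by the transformed coordinates.
Substitute the transformed coordinates into each option and compare with the original:
(A) x + y  ->  (y) + (x) = x + y   [equals x + y: invariant]
(B) 2x + y  ->  2(y) + (x) = x + 2y   [differs from 2x + y: not invariant]
(C) xz  ->  (y)(z) = yz   [differs from xz: not invariant]
(D) x - y  ->  (y) - (x) = -x + y   [differs from x - y: not invariant]

Only option (A), x + y, is unchanged by the transformation.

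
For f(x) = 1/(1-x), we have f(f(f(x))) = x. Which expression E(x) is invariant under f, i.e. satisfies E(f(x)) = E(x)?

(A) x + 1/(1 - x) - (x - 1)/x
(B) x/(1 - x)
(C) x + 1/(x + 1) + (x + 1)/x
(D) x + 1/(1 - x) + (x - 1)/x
D

Replace x by f(x) = 1/(1 - x) in each option and simplify. As a quick numerical cross-check, also compare E(3) with E(f(3)) = E(-1/2).

(A) x + 1/(1 - x) - (x - 1)/x  ->  (1/(1 - x)) + 1/(1 - (1/(1 - x))) - ((1/(1 - x)) - 1)/(1/(1 - x)) = (x^2(1 - x) - x + (x - 1)^2)/(x(x - 1)); check: E(3) = 11/6 but E(-1/2) = -17/6.   [not invariant]
(B) x/(1 - x)  ->  (1/(1 - x))/(1 - (1/(1 - x))) = -1/x; check: E(3) = -3/2 but E(-1/2) = -1/3.   [not invariant]
(C) x + 1/(x + 1) + (x + 1)/x  ->  (1/(1 - x)) + 1/((1/(1 - x)) + 1) + ((1/(1 - x)) + 1)/(1/(1 - x)) = (-x^3 + 6x^2 - 11x + 7)/(x^2 - 3x + 2); check: E(3) = 55/12 but E(-1/2) = 1/2.   [not invariant]
(D) x + 1/(1 - x) + (x - 1)/x  ->  (1/(1 - x)) + 1/(1 - (1/(1 - x))) + ((1/(1 - x)) - 1)/(1/(1 - x)), which simplifies back to x + 1/(1 - x) + (x - 1)/x; check: E(3) = 19/6, E(-1/2) = 19/6.   [invariant]

Only (D) is unchanged. Indeed f(f(x)) = 1/(1 - 1/(1-x)) = (1-x)/(-x) = (x-1)/x, so E(x) = x + f(x) + f(f(x)) is the sum over the whole 3-cycle; applying f just permutes the three terms cyclically (x -> f(x) -> f(f(x)) -> x), leaving the sum unchanged.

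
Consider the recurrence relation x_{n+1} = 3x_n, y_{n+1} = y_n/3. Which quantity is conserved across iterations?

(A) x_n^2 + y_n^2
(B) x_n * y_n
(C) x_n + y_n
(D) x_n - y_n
B

For the recurrence x_{n+1} = 3x_n, y_{n+1} = y_n/3:

x_{n+1} * y_{n+1} = (3x_n) * (y_n/3) = x_n * y_n
The product is conserved.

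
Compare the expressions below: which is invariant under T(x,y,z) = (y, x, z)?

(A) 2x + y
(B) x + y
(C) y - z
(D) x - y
B

Apply T(x,y,z) = (y, x, z) to each option, i.e. replace (x, y, z) by the transformed coordinates.
Substitute the transformed coordinates into each option and compare with the original:
(A) 2x + y  ->  2(y) + (x) = x + 2y   [differs from 2x + y: not invariant]
(B) x + y  ->  (y) + (x) = x + y   [equals x + y: invariant]
(C) y - z  ->  (x) - (z) = x - z   [differs from y - z: not invariant]
(D) x - y  ->  (y) - (x) = -x + y   [differs from x - y: not invariant]

Only option (B), x + y, is unchanged by the transformation.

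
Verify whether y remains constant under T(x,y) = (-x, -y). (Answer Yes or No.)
No

Substitute T(x,y) = (-x, -y) into the expression and compare with the original.

Original: y
After applying T: (-y) = -y

This differs from the original y (difference: -2y), so the expression is NOT invariant.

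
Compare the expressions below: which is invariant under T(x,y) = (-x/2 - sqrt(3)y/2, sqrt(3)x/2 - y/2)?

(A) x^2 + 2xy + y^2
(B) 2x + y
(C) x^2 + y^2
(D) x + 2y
C

An expression E(x,y) is invariant under T if E(T(x,y)) = E(x,y). Here T(x,y) = (-x/2 - sqrt(3)y/2, sqrt(3)x/2 - y/2).
Substitute the transformed coordinates into each option and compare with the original:
(A) x^2 + 2xy + y^2  ->  (-x/2 - sqrt(3)y/2)^2 + 2(-x/2 - sqrt(3)y/2)(sqrt(3)x/2 - y/2) + (sqrt(3)x/2 - y/2)^2 = -sqrt(3)x^2/2 + x^2 - xy + sqrt(3)y^2/2 + y^2   [differs from x^2 + 2xy + y^2: not invariant]
(B) 2x + y  ->  2(-x/2 - sqrt(3)y/2) + (sqrt(3)x/2 - y/2) = -x + sqrt(3)x/2 - sqrt(3)y - y/2   [differs from 2x + y: not invariant]
(C) x^2 + y^2  ->  (-x/2 - sqrt(3)y/2)^2 + (sqrt(3)x/2 - y/2)^2 = x^2 + y^2   [equals x^2 + y^2: invariant]
(D) x + 2y  ->  (-x/2 - sqrt(3)y/2) + 2(sqrt(3)x/2 - y/2) = -x/2 + sqrt(3)x - y - sqrt(3)y/2   [differs from x + 2y: not invariant]

Only option (C), x^2 + y^2, is unchanged by the transformation.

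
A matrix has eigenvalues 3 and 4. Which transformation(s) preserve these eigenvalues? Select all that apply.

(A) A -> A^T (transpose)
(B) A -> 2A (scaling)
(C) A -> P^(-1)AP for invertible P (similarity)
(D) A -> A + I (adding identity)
A and C

Eigenvalues are preserved by:
1. Similarity transformations: A -> P^(-1)AP (same characteristic polynomial)
2. Transpose: A^T has the same eigenvalues as A

Eigenvalues are NOT preserved by:
- Adding identity: eigenvalues become 3+1, 4+1
- Scaling: eigenvalues become 6, 8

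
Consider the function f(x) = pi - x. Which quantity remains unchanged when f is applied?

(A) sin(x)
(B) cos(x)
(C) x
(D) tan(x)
A

For f(x) = pi - x:
sin(pi - x) = sin(x), so sine is invariant under this transformation.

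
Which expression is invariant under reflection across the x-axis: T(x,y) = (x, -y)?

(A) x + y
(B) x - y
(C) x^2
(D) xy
C

The map is reflection across the x-axis: T(x,y) = (x, -y).
Substitute the transformed coordinates into each option and compare with the original:
(A) x + y  ->  (x) + (-y) = x - y   [differs from x + y: not invariant]
(B) x - y  ->  (x) - (-y) = x + y   [differs from x - y: not invariant]
(C) x^2  ->  (x)^2 = x^2   [equals x^2: invariant]
(D) xy  ->  (x)(-y) = -xy   [differs from xy: not invariant]

Only option (C), x^2, is unchanged by the transformation.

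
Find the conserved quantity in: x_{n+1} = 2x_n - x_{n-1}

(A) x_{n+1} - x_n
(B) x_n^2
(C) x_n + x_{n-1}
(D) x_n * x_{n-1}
A

For the recurrence x_{n+1} = 2x_n - x_{n-1}:

If x_{n+1} = 2x_n - x_{n-1}, then:
x_{n+1} - x_n = x_n - x_{n-1}
The first difference is constant throughout the sequence.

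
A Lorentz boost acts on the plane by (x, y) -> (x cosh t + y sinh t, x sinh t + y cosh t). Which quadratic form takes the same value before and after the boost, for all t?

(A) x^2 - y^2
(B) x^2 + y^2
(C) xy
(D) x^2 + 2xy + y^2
A

Write x' = x cosh t + y sinh t, y' = x sinh t + y cosh t and substitute into each option:
(A) x^2 - y^2: (x cosh t + y sinh t)^2 - (x sinh t + y cosh t)^2 = x^2(cosh^2 t - sinh^2 t) + 2xy(cosh t sinh t - sinh t cosh t) + y^2(sinh^2 t - cosh^2 t) = x^2 - y^2   [invariant, using cosh^2 t - sinh^2 t = 1]
(B) x^2 + y^2: (x cosh t + y sinh t)^2 + (x sinh t + y cosh t)^2 = (x^2 + y^2)(cosh^2 t + sinh^2 t) + 4xy sinh t cosh t = (x^2 + y^2) cosh 2t + 2xy sinh 2t   [not invariant for t != 0]
(C) xy: (x cosh t + y sinh t)(x sinh t + y cosh t) = xy(cosh^2 t + sinh^2 t) + (x^2 + y^2) sinh t cosh t = xy cosh 2t + (x^2 + y^2)(sinh 2t)/2   [not invariant for t != 0]
(D) x^2 + 2xy + y^2: (x' + y')^2 with x' + y' = (x + y)(cosh t + sinh t) = (x + y)e^t, so it becomes (x + y)^2 e^(2t)   [not invariant for t != 0]

Only (A) x^2 - y^2 is unchanged; it is the Minkowski form preserved by Lorentz boosts, just as x^2 + y^2 is preserved by ordinary rotations.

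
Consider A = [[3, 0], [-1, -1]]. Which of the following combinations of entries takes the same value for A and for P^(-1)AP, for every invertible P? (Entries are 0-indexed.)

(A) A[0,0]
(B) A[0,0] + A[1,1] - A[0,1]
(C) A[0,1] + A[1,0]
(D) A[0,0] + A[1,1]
D

A[0,0] + A[1,1] is the trace of A. By the cyclic property of the trace, tr(P^(-1)AP) = tr(APP^(-1)) = tr(A), so it is the same for every matrix similar to A.

The other combinations are not similarity invariants. For example, take P = [[1, -1], [0, 1]] (det P = 1), so P^(-1) = [[1, 1], [0, 1]] and
B = P^(-1)AP = [[2, -3], [-1, 0]].
Evaluating each option on A and on B:
(A) A[0,0]: 3 for A, 2 for B -> changes
(B) A[0,0] + A[1,1] - A[0,1]: 2 for A, 5 for B -> changes
(C) A[0,1] + A[1,0]: -1 for A, -4 for B -> changes
(D) A[0,0] + A[1,1]: 2 for A, 2 for B -> unchanged

Only (D) A[0,0] + A[1,1] = 2 survives (and it does so for every P, not just this one), so it is the invariant.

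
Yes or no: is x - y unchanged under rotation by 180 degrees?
No

Applying rotation by 180 degrees: x' = x*cos(180 degrees) - y*sin(180 degrees) = -x, y' = x*sin(180 degrees) + y*cos(180 degrees) = -y

Substituting into x - y:
(-x) - (-y)
= -x + y

This differs from the original expression x - y, so it is NOT invariant.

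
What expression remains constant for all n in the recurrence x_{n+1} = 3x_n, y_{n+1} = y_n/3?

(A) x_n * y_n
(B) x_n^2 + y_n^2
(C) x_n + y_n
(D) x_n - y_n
A

For the recurrence x_{n+1} = 3x_n, y_{n+1} = y_n/3:

x_{n+1} * y_{n+1} = (3x_n) * (y_n/3) = x_n * y_n
The product is conserved.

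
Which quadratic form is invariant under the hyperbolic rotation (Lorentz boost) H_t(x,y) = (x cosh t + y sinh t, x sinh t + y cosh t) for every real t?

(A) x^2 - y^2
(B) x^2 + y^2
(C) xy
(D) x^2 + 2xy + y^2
A

Write x' = x cosh t + y sinh t, y' = x sinh t + y cosh t and substitute into each option:
(A) x^2 - y^2: (x cosh t + y sinh t)^2 - (x sinh t + y cosh t)^2 = x^2(cosh^2 t - sinh^2 t) + 2xy(cosh t sinh t - sinh t cosh t) + y^2(sinh^2 t - cosh^2 t) = x^2 - y^2   [invariant, using cosh^2 t - sinh^2 t = 1]
(B) x^2 + y^2: (x cosh t + y sinh t)^2 + (x sinh t + y cosh t)^2 = (x^2 + y^2)(cosh^2 t + sinh^2 t) + 4xy sinh t cosh t = (x^2 + y^2) cosh 2t + 2xy sinh 2t   [not invariant for t != 0]
(C) xy: (x cosh t + y sinh t)(x sinh t + y cosh t) = xy(cosh^2 t + sinh^2 t) + (x^2 + y^2) sinh t cosh t = xy cosh 2t + (x^2 + y^2)(sinh 2t)/2   [not invariant for t != 0]
(D) x^2 + 2xy + y^2: (x' + y')^2 with x' + y' = (x + y)(cosh t + sinh t) = (x + y)e^t, so it becomes (x + y)^2 e^(2t)   [not invariant for t != 0]

Only (A) x^2 - y^2 is unchanged; it is the Minkowski form preserved by Lorentz boosts, just as x^2 + y^2 is preserved by ordinary rotations.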